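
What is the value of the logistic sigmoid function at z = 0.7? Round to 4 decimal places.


Compute exp(-0.7000) = 0.4966.
Sigmoid = 1 / (1 + 0.4966) = 1 / 1.4966 = 0.6682.

0.6682


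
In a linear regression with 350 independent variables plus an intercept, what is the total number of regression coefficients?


Total coefficients = number of predictors + 1 (for the intercept).
= 350 + 1 = 351.

351


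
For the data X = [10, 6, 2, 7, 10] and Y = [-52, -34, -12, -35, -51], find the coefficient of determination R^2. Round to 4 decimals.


After computing the OLS fit (b0=-2.5955, b1=-4.8864):
SSres = 8.2318, SStot = 1058.8000.
R^2 = 1 - 8.2318/1058.8000 = 0.9922.

0.9922


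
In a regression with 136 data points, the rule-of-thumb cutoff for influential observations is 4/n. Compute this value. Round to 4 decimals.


Cook's distance cutoff = 4/n = 4/136.
= 0.0294.

0.0294


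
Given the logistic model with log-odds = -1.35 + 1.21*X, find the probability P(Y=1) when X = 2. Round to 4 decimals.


Compute z = -1.35 + (1.21)(2) = 1.0700.
exp(-z) = 0.3430.
P = 1/(1 + 0.3430) = 0.7446.

0.7446


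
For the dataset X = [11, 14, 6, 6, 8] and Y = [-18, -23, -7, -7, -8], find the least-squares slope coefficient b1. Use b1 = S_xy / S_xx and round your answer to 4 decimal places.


First compute the means: xbar = 9.0000, ybar = -12.6000.
Then S_xx = sum((xi - xbar)^2) = 48.0000.
S_xy = sum((xi - xbar)(yi - ybar)) = -101.0000.
b1 = S_xy / S_xx = -101.0000 / 48.0000 = -2.1042.

-2.1042


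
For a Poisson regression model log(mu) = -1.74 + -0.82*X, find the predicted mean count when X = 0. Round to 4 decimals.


eta = -1.74 + -0.82 * 0 = -1.7400.
mu = exp(-1.7400) = 0.1755.

0.1755


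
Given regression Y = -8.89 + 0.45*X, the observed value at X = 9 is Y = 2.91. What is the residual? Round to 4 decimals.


Predicted = -8.89 + 0.45 * 9 = -4.8400.
Residual = 2.91 - -4.8400 = 7.7500.

7.7500


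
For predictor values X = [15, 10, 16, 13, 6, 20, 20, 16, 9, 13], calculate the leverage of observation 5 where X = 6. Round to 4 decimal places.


Mean of X: xbar = 13.8000.
SXX = 187.6000.
For X = 6: h = 1/10 + (6 - 13.8000)^2/187.6000 = 0.4243.

0.4243


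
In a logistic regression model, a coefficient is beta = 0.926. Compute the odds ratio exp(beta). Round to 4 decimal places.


exp(0.926) = 2.5244.
So the odds ratio is 2.5244.

2.5244


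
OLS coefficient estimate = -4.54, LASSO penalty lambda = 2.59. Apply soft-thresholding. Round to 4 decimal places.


|beta_OLS| = 4.54.
lambda = 2.59.
Since |beta| > lambda, coefficient = sign(beta)*(|beta| - lambda) = -1.9500.
Result = -1.9500.

-1.9500


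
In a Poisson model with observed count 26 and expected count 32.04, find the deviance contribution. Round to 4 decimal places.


y/mu = 26/32.04 = 0.811486 (approx.), and ln(26/32.04) = -0.208889.
y * ln(y/mu) = 26 * -0.208889 = -5.431114.
y - mu = -6.04.
D = 2 * (-5.431114 - -6.04) = 1.217772, which rounds to 1.2178.

1.2178


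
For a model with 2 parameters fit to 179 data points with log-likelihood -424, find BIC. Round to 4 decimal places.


k * ln(n) = 2 * ln(179) = 2 * 5.187386 = 10.374772.
-2 * loglik = -2 * (-424) = 848.
BIC = 10.374772 + 848 = 858.374772, which rounds to 858.3748.

858.3748


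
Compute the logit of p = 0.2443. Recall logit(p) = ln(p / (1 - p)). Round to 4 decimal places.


1 - p = 0.7557.
p/(1-p) = 0.3233.
logit = ln(0.3233) = -1.1292.

-1.1292


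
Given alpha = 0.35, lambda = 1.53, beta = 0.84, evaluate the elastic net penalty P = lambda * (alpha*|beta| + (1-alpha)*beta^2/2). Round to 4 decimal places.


alpha * |beta| = 0.35 * 0.84 = 0.2940.
(1-alpha) * beta^2/2 = 0.65 * 0.7056/2 = 0.2293.
Total = 1.53 * (0.2940 + 0.2293) = 0.8007.

0.8007


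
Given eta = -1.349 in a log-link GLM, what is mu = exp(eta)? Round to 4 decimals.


The inverse log link gives:
mu = exp(-1.349) = 0.2595.

0.2595


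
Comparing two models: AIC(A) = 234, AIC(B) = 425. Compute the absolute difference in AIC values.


Compute |234 - 425| = 191.
Model A has the smaller AIC.

191


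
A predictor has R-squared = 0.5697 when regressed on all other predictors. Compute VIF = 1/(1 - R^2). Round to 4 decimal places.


VIF = 1 / (1 - 0.5697).
= 1 / 0.4303 = 2.3240.

2.3240


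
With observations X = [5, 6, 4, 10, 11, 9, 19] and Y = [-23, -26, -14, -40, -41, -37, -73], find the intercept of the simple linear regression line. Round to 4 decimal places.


The slope is b1 = -3.7177.
Sample means are xbar = 9.1429 and ybar = -36.2857.
Intercept: b0 = -36.2857 - (-3.7177)(9.1429) = -2.2952.

-2.2952


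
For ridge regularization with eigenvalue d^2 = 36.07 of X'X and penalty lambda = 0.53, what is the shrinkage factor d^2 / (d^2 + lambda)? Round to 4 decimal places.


Compute the denominator: 36.07 + 0.53 = 36.6000.
Shrinkage factor = 36.07 / 36.6000 = 0.9855.

0.9855


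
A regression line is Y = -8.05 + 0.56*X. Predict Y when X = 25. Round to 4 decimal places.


Predicted value:
Y = -8.05 + (0.56)(25) = -8.05 + 14.0000 = 5.9500.

5.9500


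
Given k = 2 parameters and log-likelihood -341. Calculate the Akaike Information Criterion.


AIC = 2*2 - 2*(-341).
= 4 + 682 = 686.

686


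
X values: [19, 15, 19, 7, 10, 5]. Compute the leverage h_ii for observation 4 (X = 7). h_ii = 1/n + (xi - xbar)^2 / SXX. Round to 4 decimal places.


Mean of X: xbar = 12.5000.
SXX = 183.5000.
For X = 7: h = 1/6 + (7 - 12.5000)^2/183.5000 = 0.3315.

0.3315


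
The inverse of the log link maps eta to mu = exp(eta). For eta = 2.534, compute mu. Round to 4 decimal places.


Apply the inverse link:
mu = e^2.534 = 12.6038.

12.6038


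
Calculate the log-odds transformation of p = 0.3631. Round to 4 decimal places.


Compute the odds: 0.3631/0.6369 = 0.5701.
Take the natural log: ln(0.5701) = -0.5619.

-0.5619


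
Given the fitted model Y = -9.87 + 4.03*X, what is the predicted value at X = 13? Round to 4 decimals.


Predicted value:
Y = -9.87 + (4.03)(13) = -9.87 + 52.3900 = 42.5200.

42.5200


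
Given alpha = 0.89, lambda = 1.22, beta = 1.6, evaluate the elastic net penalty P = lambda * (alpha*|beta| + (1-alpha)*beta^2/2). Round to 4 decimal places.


L1 component = 0.89 * |1.6| = 1.4240.
L2 component = 0.11 * 1.6^2 / 2 = 0.1408.
Penalty = 1.22 * (1.4240 + 0.1408) = 1.22 * 1.5648 = 1.9091.

1.9091


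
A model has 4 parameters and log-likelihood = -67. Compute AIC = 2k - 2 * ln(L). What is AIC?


AIC = 2*4 - 2*(-67).
= 8 + 134 = 142.

142


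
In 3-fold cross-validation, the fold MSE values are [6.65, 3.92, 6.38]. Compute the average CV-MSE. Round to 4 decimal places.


Sum of fold MSEs = 16.9500.
Average = 16.9500 / 3 = 5.6500.

5.6500


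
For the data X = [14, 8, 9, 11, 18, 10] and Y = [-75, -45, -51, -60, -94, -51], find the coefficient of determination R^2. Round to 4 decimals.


Fit the OLS line: b0 = -4.7260, b1 = -4.9663.
SSres = 15.2548.
SStot = 1725.3333.
R^2 = 1 - 15.2548/1725.3333 = 0.9912.

0.9912


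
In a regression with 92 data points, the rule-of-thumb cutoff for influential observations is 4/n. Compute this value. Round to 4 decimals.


Cook's distance cutoff = 4/n = 4/92.
= 0.0435.

0.0435


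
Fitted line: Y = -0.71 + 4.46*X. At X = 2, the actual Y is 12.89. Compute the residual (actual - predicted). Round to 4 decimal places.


Compute yhat = -0.71 + (4.46)(2) = 8.2100.
Residual = actual - predicted = 12.89 - 8.2100 = 4.6800.

4.6800


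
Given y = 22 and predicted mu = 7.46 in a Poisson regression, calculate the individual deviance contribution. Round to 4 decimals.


Compute y*ln(y/mu) = 22*ln(22/7.46) = 22*1.081487 = 23.792714.
y - mu = 14.54.
D = 2*(23.792714 - (14.54)) = 18.505428, which rounds to 18.5054.

18.5054


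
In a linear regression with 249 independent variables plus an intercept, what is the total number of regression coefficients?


Including the intercept, the model has 249 predictor coefficients + 1 intercept.
Total = 250.

250


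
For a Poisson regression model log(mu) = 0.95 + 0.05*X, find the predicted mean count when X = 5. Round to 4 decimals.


Linear predictor: eta = 0.95 + (0.05)(5) = 1.2000.
Expected count: mu = exp(1.2000) = 3.3201.

3.3201


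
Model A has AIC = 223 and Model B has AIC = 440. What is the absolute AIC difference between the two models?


Compute |223 - 440| = 217.
Model A has the smaller AIC.

217


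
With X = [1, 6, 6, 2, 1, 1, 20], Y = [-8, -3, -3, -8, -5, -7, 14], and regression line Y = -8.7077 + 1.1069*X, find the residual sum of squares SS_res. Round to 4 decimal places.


For each point, residual = actual - predicted.
Residuals: [-0.3992, -0.9337, -0.9337, -1.5061, 2.6008, 0.6008, 0.5697].
Sum of squared residuals = 11.6210.

11.6210


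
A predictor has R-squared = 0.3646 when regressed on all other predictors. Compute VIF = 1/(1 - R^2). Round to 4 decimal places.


Denominator: 1 - 0.3646 = 0.6354.
VIF = 1 / 0.6354 = 1.5738.

1.5738


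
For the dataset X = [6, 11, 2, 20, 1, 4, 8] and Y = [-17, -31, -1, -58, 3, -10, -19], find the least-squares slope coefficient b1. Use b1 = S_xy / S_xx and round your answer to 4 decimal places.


First compute the means: xbar = 7.4286, ybar = -19.0000.
Then S_xx = sum((xi - xbar)^2) = 255.7143.
S_xy = sum((xi - xbar)(yi - ybar)) = -806.0000.
b1 = S_xy / S_xx = -806.0000 / 255.7143 = -3.1520.

-3.1520


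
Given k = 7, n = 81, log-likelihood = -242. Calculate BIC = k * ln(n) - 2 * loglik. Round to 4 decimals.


k * ln(n) = 7 * ln(81) = 7 * 4.394449 = 30.761143.
-2 * loglik = -2 * (-242) = 484.
BIC = 30.761143 + 484 = 514.761143, which rounds to 514.7611.

514.7611


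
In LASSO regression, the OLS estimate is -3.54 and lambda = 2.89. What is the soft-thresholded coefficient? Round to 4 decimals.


Check: |-3.54| = 3.54 vs lambda = 2.89.
Since |beta| > lambda, coefficient = sign(beta)*(|beta| - lambda) = -0.6500.
Soft-thresholded coefficient = -0.6500.

-0.6500


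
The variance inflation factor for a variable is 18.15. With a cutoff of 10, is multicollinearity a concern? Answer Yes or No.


Compare VIF = 18.15 to the threshold of 10.
18.15 >= 10, so the answer is Yes.

Yes


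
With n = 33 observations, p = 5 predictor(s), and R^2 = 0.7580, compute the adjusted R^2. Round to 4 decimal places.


Plug in: Adj R^2 = 1 - (1 - 0.7580) * 32/27.
= 1 - 0.2420 * 32/27
= 1 - 7.7440 / 27
= 1 - 0.2868 = 0.7132.

0.7132


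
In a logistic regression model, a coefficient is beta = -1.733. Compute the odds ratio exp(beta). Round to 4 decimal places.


The odds ratio is computed as:
OR = e^(-1.733) = 0.1768.

0.1768


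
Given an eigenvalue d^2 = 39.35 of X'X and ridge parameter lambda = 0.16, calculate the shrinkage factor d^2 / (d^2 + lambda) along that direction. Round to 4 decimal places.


d^2 + lambda = 39.35 + 0.16 = 39.5100.
Shrinkage factor = 39.35/39.5100 = 0.9960.

0.9960


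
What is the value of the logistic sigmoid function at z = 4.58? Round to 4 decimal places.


exp(-4.5800) = 0.0103.
1 + exp(-z) = 1.0103.
sigmoid = 1/1.0103 = 0.9898.

0.9898


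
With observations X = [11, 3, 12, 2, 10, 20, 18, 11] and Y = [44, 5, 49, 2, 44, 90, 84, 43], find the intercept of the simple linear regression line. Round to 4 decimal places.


First find the slope: b1 = 5.0208.
Means: xbar = 10.8750, ybar = 45.1250.
b0 = ybar - b1 * xbar = 45.1250 - 5.0208 * 10.8750 = -9.4758.

-9.4758


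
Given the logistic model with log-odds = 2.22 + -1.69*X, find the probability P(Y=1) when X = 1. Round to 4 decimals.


Linear predictor: z = 2.22 + -1.69 * 1 = 0.5300.
P = 1/(1 + exp(-0.5300)) = 1/(1 + 0.5886) = 0.6295.

0.6295


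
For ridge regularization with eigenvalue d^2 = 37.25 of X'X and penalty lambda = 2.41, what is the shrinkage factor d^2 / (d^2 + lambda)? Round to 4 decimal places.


Compute the denominator: 37.25 + 2.41 = 39.6600.
Shrinkage factor = 37.25 / 39.6600 = 0.9392.

0.9392


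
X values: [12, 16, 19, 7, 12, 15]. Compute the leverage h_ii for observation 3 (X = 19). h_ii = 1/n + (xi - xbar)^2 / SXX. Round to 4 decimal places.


Compute xbar = 13.5000 with n = 6 observations.
SXX = 85.5000.
Leverage = 1/6 + (19 - 13.5000)^2/85.5000 = 0.5205.

0.5205


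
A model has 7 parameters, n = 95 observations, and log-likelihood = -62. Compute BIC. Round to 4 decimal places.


k * ln(n) = 7 * ln(95) = 7 * 4.553877 = 31.877139.
-2 * loglik = -2 * (-62) = 124.
BIC = 31.877139 + 124 = 155.877139, which rounds to 155.8771.

155.8771


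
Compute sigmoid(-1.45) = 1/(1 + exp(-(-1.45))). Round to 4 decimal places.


Compute exp(1.4500) = 4.2631.
Sigmoid = 1 / (1 + 4.2631) = 1 / 5.2631 = 0.1900.

0.1900


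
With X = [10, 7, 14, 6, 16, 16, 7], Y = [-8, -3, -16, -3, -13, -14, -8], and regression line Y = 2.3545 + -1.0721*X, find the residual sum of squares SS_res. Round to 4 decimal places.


Compute predicted values, then residuals = yi - yhat_i.
Residuals: [0.3665, 2.1502, -3.3451, 1.0781, 1.7991, 0.7991, -2.8498].
SSres = sum(residual^2) = 29.1064.

29.1064


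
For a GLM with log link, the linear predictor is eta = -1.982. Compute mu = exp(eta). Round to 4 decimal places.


Apply the inverse link:
mu = e^-1.982 = 0.1378.

0.1378


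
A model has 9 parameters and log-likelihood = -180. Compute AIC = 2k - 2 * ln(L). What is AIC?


Compute:
2k = 2*9 = 18.
-2*loglik = -2*(-180) = 360.
AIC = 18 + 360 = 378.

378


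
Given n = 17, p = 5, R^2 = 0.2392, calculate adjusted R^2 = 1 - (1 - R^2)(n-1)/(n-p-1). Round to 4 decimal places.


Adjusted R^2 = 1 - (1 - R^2) * (n-1)/(n-p-1).
(1 - R^2) = 0.7608.
(n-1)/(n-p-1) = 16/11.
(1 - R^2) * (n-1) = 0.7608 * 16 = 12.1728.
Divide by (n-p-1): 12.1728 / 11 = 1.1066.
Adj R^2 = 1 - 1.1066 = -0.1066.

-0.1066


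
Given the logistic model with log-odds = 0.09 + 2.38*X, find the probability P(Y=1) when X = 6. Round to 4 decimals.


Linear predictor: z = 0.09 + 2.38 * 6 = 14.3700.
P = 1/(1 + exp(-14.3700)) = 1/(1 + 0.0000) = 1.0000.

1.0000


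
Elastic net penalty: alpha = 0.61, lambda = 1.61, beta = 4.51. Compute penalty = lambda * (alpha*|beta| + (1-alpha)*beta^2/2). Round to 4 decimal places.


alpha * |beta| = 0.61 * 4.51 = 2.7511.
(1-alpha) * beta^2/2 = 0.39 * 20.3401/2 = 3.9663.
Total = 1.61 * (2.7511 + 3.9663) = 10.8150.

10.8150


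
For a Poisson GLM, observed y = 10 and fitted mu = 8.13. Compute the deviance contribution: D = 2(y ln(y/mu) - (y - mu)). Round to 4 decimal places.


Compute y*ln(y/mu) = 10*ln(10/8.13) = 10*0.207024 = 2.070240.
y - mu = 1.87.
D = 2*(2.070240 - (1.87)) = 0.400480, which rounds to 0.4005.

0.4005


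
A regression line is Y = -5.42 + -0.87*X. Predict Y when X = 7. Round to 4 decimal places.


Plug X = 7 into Y = -5.42 + -0.87*X:
Y = -5.42 + -6.0900 = -11.5100.

-11.5100


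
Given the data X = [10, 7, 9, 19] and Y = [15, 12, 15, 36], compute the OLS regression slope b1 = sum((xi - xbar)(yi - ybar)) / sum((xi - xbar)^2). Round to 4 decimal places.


The sample means are xbar = 11.2500 and ybar = 19.5000.
Compute S_xx = 84.7500 and S_xy = 175.5000.
Slope b1 = S_xy / S_xx = 175.5000 / 84.7500 = 2.0708.

2.0708


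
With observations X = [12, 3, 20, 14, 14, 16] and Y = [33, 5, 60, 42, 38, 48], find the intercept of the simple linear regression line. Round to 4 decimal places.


First find the slope: b1 = 3.2539.
Means: xbar = 13.1667, ybar = 37.6667.
b0 = ybar - b1 * xbar = 37.6667 - 3.2539 * 13.1667 = -5.1762.

-5.1762


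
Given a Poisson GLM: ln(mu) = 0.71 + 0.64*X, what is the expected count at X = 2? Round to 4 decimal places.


Compute eta = 0.71 + 0.64 * 2 = 1.9900.
Apply inverse link: mu = e^1.9900 = 7.3155.

7.3155


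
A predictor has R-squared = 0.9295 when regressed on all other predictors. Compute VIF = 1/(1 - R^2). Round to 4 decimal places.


VIF = 1 / (1 - 0.9295).
= 1 / 0.0705 = 14.1844.

14.1844


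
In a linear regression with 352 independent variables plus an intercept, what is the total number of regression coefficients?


Total coefficients = number of predictors + 1 (for the intercept).
= 352 + 1 = 353.

353


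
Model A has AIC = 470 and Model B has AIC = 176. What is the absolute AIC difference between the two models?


|AIC_A - AIC_B| = |470 - 176| = 294.
Model B is preferred (lower AIC).

294


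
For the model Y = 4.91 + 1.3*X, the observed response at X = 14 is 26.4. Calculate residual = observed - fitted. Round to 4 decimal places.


Fitted value at X = 14 is yhat = 4.91 + 1.3*14 = 23.1100.
Residual = 26.4 - 23.1100 = 3.2900.

3.2900


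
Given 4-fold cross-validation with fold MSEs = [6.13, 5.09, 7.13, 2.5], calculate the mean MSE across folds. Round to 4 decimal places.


Total MSE across folds = 20.8500.
CV-MSE = 20.8500/4 = 5.2125.

5.2125


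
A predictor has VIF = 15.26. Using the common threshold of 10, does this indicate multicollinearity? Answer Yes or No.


Check: VIF = 15.26 vs threshold = 10.
Since 15.26 >= 10, the answer is Yes.

Yes


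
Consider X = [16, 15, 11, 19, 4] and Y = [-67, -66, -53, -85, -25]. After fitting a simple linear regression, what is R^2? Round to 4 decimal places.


Fit the OLS line: b0 = -9.5284, b1 = -3.8209.
SSres = 24.5015.
SStot = 1980.8000.
R^2 = 1 - 24.5015/1980.8000 = 0.9876.

0.9876


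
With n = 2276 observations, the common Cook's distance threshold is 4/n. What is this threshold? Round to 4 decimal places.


Cook's distance cutoff = 4/n = 4/2276.
= 0.0018.

0.0018


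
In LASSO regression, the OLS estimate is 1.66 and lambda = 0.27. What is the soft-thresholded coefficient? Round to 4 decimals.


|beta_OLS| = 1.66.
lambda = 0.27.
Since |beta| > lambda, coefficient = sign(beta)*(|beta| - lambda) = 1.3900.
Result = 1.3900.

1.3900


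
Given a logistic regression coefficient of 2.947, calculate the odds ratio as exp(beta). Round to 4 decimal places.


exp(2.947) = 19.0487.
So the odds ratio is 19.0487.

19.0487


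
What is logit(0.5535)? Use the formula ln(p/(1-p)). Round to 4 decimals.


Compute the odds: 0.5535/0.4465 = 1.2396.
Take the natural log: ln(1.2396) = 0.2148.

0.2148


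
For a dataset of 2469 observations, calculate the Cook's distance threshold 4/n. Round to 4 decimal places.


Using the rule of thumb:
Threshold = 4 / 2469 = 0.0016.

0.0016


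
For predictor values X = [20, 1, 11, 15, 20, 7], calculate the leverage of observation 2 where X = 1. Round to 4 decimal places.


Mean of X: xbar = 12.3333.
SXX = 283.3333.
For X = 1: h = 1/6 + (1 - 12.3333)^2/283.3333 = 0.6200.

0.6200


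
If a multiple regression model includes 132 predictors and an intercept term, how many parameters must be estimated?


Each predictor gets one coefficient, plus one intercept.
Total parameters = 132 + 1 = 133.

133


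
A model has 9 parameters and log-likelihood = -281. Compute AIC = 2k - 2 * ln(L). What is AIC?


AIC = 2*9 - 2*(-281).
= 18 + 562 = 580.

580


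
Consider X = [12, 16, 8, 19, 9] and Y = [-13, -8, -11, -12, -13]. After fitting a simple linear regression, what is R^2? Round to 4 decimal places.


The fitted line is Y = -13.2581 + 0.1452*X.
SSres = 15.3710, SStot = 17.2000.
R^2 = 1 - SSres/SStot = 0.1063.

0.1063


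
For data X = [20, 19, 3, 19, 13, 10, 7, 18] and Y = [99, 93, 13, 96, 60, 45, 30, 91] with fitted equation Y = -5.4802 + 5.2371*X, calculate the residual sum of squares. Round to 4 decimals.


Compute predicted values, then residuals = yi - yhat_i.
Residuals: [-0.2618, -1.0247, 2.7689, 1.9753, -2.6021, -1.8908, -1.1795, 2.2124].
SSres = sum(residual^2) = 29.3191.

29.3191


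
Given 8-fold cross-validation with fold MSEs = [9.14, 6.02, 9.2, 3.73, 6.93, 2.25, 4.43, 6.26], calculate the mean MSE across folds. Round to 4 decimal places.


Sum of fold MSEs = 47.9600.
Average = 47.9600 / 8 = 5.9950.

5.9950


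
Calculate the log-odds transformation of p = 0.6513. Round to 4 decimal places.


1 - p = 0.3487.
p/(1-p) = 1.8678.
logit = ln(1.8678) = 0.6248.

0.6248


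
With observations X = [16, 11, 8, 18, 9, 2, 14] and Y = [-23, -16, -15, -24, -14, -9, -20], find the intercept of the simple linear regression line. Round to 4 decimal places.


First find the slope: b1 = -0.9709.
Means: xbar = 11.1429, ybar = -17.2857.
b0 = ybar - b1 * xbar = -17.2857 - -0.9709 * 11.1429 = -6.4669.

-6.4669


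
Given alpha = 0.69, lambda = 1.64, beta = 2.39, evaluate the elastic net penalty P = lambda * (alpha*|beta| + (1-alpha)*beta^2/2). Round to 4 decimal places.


alpha * |beta| = 0.69 * 2.39 = 1.6491.
(1-alpha) * beta^2/2 = 0.31 * 5.7121/2 = 0.8854.
Total = 1.64 * (1.6491 + 0.8854) = 4.1565.

4.1565


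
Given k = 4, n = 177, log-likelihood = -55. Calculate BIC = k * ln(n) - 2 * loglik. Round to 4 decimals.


Compute k*ln(n) = 4*ln(177) = 4*5.176150 = 20.704600.
Then -2*loglik = 110.
BIC = 20.704600 + 110 = 130.704600, which rounds to 130.7046.

130.7046


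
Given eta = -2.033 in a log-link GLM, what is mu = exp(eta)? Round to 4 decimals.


The inverse log link gives:
mu = exp(-2.033) = 0.1309.

0.1309


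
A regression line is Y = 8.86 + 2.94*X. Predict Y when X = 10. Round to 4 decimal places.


Plug X = 10 into Y = 8.86 + 2.94*X:
Y = 8.86 + 29.4000 = 38.2600.

38.2600


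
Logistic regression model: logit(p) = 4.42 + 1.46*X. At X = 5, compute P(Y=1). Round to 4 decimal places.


Compute z = 4.42 + (1.46)(5) = 11.7200.
exp(-z) = 0.0000.
P = 1/(1 + 0.0000) = 1.0000.

1.0000


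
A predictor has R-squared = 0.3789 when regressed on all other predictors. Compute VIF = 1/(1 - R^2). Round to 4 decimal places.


VIF = 1 / (1 - 0.3789).
= 1 / 0.6211 = 1.6100.

1.6100


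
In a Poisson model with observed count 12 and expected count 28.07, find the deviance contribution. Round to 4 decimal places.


y/mu = 12/28.07 = 0.427503 (approx.), and ln(12/28.07) = -0.849795.
y * ln(y/mu) = 12 * -0.849795 = -10.197540.
y - mu = -16.07.
D = 2 * (-10.197540 - -16.07) = 11.744920, which rounds to 11.7449.

11.7449


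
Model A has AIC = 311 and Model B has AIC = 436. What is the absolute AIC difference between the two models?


Absolute difference = |311 - 436| = 125.
The model with lower AIC (A) is preferred.

125


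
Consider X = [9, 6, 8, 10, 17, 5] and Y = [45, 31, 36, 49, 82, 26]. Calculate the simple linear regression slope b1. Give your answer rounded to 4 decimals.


The sample means are xbar = 9.1667 and ybar = 44.8333.
Compute S_xx = 90.8333 and S_xy = 427.1667.
Slope b1 = S_xy / S_xx = 427.1667 / 90.8333 = 4.7028.

4.7028


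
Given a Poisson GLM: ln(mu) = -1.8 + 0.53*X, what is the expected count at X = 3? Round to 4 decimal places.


Compute eta = -1.8 + 0.53 * 3 = -0.2100.
Apply inverse link: mu = e^-0.2100 = 0.8106.

0.8106


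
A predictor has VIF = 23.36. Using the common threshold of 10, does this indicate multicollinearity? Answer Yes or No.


The threshold is 10.
VIF = 23.36 is >= 10.
Multicollinearity indication: Yes.

Yes


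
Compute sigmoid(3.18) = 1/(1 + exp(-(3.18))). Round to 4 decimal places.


Compute exp(-3.1800) = 0.0416.
Sigmoid = 1 / (1 + 0.0416) = 1 / 1.0416 = 0.9601.

0.9601


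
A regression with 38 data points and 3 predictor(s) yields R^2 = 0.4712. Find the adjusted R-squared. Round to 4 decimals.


Adjusted R^2 = 1 - (1 - R^2) * (n-1)/(n-p-1).
(1 - R^2) = 0.5288.
(n-1)/(n-p-1) = 37/34.
(1 - R^2) * (n-1) = 0.5288 * 37 = 19.5656.
Divide by (n-p-1): 19.5656 / 34 = 0.5755.
Adj R^2 = 1 - 0.5755 = 0.4245.

0.4245


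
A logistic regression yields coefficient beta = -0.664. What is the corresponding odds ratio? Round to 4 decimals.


The odds ratio is computed as:
OR = e^(-0.664) = 0.5148.

0.5148


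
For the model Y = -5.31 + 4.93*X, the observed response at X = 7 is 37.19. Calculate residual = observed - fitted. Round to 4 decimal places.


Fitted value at X = 7 is yhat = -5.31 + 4.93*7 = 29.2000.
Residual = 37.19 - 29.2000 = 7.9900.

7.9900


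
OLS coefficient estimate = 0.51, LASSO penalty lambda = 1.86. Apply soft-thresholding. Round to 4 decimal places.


Check: |0.51| = 0.51 vs lambda = 1.86.
Since |beta| <= lambda, the coefficient is set to 0.
Soft-thresholded coefficient = 0.0000.

0.0000


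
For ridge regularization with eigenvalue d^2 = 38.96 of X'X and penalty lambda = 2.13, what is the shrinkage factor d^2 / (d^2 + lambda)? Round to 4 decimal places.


d^2 + lambda = 38.96 + 2.13 = 41.0900.
Shrinkage factor = 38.96/41.0900 = 0.9482.

0.9482


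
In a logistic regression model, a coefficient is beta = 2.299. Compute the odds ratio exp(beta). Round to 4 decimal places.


The odds ratio is computed as:
OR = e^(2.299) = 9.9642.

9.9642


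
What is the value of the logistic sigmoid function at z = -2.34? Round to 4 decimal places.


Compute exp(2.3400) = 10.3812.
Sigmoid = 1 / (1 + 10.3812) = 1 / 11.3812 = 0.0879.

0.0879


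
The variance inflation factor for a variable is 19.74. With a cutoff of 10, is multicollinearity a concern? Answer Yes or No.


The threshold is 10.
VIF = 19.74 is >= 10.
Multicollinearity indication: Yes.

Yes


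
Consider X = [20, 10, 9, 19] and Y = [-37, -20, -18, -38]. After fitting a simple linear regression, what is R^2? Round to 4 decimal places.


The fitted line is Y = -1.6188 + -1.8366*X.
SSres = 4.0545, SStot = 344.7500.
R^2 = 1 - SSres/SStot = 0.9882.

0.9882


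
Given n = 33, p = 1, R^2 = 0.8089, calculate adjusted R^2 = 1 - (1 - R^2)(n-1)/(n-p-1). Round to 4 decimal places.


Plug in: Adj R^2 = 1 - (1 - 0.8089) * 32/31.
= 1 - 0.1911 * 32/31
= 1 - 6.1152 / 31
= 1 - 0.1973 = 0.8027.

0.8027


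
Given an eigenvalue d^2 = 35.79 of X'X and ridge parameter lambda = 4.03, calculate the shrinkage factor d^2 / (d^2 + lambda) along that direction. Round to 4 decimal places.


d^2 + lambda = 35.79 + 4.03 = 39.8200.
Shrinkage factor = 35.79/39.8200 = 0.8988.

0.8988


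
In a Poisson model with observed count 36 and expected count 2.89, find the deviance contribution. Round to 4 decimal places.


First: ln(36/2.89) = 2.522262.
Then: 36 * 2.522262 = 90.801432.
y - mu = 36 - 2.89 = 33.11.
D = 2(90.801432 - 33.11) = 115.382864, which rounds to 115.3829.

115.3829


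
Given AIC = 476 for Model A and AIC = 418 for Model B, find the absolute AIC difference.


Compute |476 - 418| = 58.
Model B has the smaller AIC.

58


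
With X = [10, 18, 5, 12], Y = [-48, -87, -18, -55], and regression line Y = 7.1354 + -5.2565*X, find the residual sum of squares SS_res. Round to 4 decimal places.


Compute predicted values, then residuals = yi - yhat_i.
Residuals: [-2.5704, 0.4816, 1.1471, 0.9426].
SSres = sum(residual^2) = 9.0432.

9.0432


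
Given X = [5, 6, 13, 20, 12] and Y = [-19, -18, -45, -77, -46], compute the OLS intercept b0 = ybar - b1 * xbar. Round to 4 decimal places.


First find the slope: b1 = -3.9782.
Means: xbar = 11.2000, ybar = -41.0000.
b0 = ybar - b1 * xbar = -41.0000 - -3.9782 * 11.2000 = 3.5559.

3.5559


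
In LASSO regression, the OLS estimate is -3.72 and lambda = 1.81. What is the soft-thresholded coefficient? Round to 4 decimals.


Check: |-3.72| = 3.72 vs lambda = 1.81.
Since |beta| > lambda, coefficient = sign(beta)*(|beta| - lambda) = -1.9100.
Soft-thresholded coefficient = -1.9100.

-1.9100


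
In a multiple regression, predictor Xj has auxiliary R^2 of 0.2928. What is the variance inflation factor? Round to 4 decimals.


Using VIF = 1/(1 - R^2_j):
1 - 0.2928 = 0.7072.
VIF = 1.4140.

1.4140


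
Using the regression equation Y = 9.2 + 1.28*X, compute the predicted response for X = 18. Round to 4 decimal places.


Predicted value:
Y = 9.2 + (1.28)(18) = 9.2 + 23.0400 = 32.2400.

32.2400


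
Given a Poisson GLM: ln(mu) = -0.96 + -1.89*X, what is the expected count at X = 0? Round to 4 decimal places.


Linear predictor: eta = -0.96 + (-1.89)(0) = -0.9600.
Expected count: mu = exp(-0.9600) = 0.3829.

0.3829


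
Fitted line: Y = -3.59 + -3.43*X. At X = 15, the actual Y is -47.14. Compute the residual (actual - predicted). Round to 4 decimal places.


Fitted value at X = 15 is yhat = -3.59 + -3.43*15 = -55.0400.
Residual = -47.14 - -55.0400 = 7.9000.

7.9000


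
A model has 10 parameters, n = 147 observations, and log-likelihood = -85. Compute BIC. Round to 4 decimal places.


Compute k*ln(n) = 10*ln(147) = 10*4.990433 = 49.904330.
Then -2*loglik = 170.
BIC = 49.904330 + 170 = 219.904330, which rounds to 219.9043.

219.9043


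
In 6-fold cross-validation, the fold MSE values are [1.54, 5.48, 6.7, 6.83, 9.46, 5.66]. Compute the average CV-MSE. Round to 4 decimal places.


Add all fold MSEs: 35.6700.
Divide by k = 6: 35.6700/6 = 5.9450.

5.9450


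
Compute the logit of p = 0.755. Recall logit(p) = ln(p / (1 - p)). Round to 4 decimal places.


1 - p = 0.245.
p/(1-p) = 3.0816.
logit = ln(3.0816) = 1.1255.

1.1255


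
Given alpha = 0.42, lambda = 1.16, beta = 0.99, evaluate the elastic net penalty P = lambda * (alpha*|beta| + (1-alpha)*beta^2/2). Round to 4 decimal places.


Compute:
L1 = 0.42 * 0.99 = 0.4158.
L2 = 0.58 * 0.99^2 / 2 = 0.2842.
Penalty = 1.16 * (0.4158 + 0.2842) = 0.8120.

0.8120


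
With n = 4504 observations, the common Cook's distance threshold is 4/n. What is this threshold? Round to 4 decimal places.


Using the rule of thumb:
Threshold = 4 / 4504 = 0.0009.

0.0009


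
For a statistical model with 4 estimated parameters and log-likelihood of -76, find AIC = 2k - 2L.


AIC = 2k - 2*loglik = 2(4) - 2(-76).
= 8 + 152 = 160.

160


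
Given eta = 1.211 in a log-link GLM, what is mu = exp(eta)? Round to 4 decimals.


Apply the inverse link:
mu = e^1.211 = 3.3568.

3.3568


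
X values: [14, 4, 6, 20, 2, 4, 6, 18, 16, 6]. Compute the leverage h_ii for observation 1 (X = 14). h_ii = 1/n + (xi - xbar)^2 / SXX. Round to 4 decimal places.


n = 10, xbar = 9.6000.
SXX = sum((xi - xbar)^2) = 398.4000.
h = 1/10 + (14 - 9.6000)^2 / 398.4000 = 0.1486.

0.1486


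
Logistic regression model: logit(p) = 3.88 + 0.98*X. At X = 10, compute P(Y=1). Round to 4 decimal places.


Linear predictor: z = 3.88 + 0.98 * 10 = 13.6800.
P = 1/(1 + exp(-13.6800)) = 1/(1 + 0.0000) = 1.0000.

1.0000


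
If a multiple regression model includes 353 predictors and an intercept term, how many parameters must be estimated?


Including the intercept, the model has 353 predictor coefficients + 1 intercept.
Total = 354.

354


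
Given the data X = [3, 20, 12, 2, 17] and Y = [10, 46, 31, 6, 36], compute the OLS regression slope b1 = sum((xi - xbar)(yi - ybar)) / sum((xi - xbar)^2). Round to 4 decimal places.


First compute the means: xbar = 10.8000, ybar = 25.8000.
Then S_xx = sum((xi - xbar)^2) = 262.8000.
S_xy = sum((xi - xbar)(yi - ybar)) = 552.8000.
b1 = S_xy / S_xx = 552.8000 / 262.8000 = 2.1035.

2.1035


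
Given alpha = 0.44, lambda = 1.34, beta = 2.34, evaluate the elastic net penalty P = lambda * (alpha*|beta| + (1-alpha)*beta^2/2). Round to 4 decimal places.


L1 component = 0.44 * |2.34| = 1.0296.
L2 component = 0.56 * 2.34^2 / 2 = 1.5332.
Penalty = 1.34 * (1.0296 + 1.5332) = 1.34 * 2.5628 = 3.4341.

3.4341


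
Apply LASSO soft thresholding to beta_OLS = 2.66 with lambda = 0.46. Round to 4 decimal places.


Check: |2.66| = 2.66 vs lambda = 0.46.
Since |beta| > lambda, coefficient = sign(beta)*(|beta| - lambda) = 2.2000.
Soft-thresholded coefficient = 2.2000.

2.2000


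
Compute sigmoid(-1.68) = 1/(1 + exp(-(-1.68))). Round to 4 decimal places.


exp(1.6800) = 5.3656.
1 + exp(-z) = 6.3656.
sigmoid = 1/6.3656 = 0.1571.

0.1571


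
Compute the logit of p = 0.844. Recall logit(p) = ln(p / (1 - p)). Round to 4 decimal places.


Compute the odds: 0.844/0.156 = 5.4103.
Take the natural log: ln(5.4103) = 1.6883.

1.6883


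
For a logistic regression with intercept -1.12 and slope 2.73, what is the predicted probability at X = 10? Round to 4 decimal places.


z = -1.12 + 2.73 * 10 = 26.1800.
Sigmoid: P = 1 / (1 + exp(-26.1800)) = 1.0000.

1.0000


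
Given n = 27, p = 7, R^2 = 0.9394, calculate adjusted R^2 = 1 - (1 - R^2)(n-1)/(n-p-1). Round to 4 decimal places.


Using the formula:
(1 - 0.9394) = 0.0606.
Multiply by 26/19: 0.0606 * 26 = 1.5756, then 1.5756 / 19 = 0.0829.
Adj R^2 = 1 - 0.0829 = 0.9171.

0.9171


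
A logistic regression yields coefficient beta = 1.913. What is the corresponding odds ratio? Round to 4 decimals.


exp(1.913) = 6.7734.
So the odds ratio is 6.7734.

6.7734


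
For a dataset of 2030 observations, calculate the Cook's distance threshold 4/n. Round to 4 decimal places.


The threshold is 4/n.
4/2030 = 0.0020.

0.0020


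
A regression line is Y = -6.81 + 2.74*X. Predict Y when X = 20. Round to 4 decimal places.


Predicted value:
Y = -6.81 + (2.74)(20) = -6.81 + 54.8000 = 47.9900.

47.9900


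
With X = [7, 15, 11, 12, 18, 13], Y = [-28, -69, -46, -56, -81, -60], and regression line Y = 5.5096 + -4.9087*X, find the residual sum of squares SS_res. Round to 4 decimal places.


For each point, residual = actual - predicted.
Residuals: [0.8513, -0.8791, 2.4861, -2.6052, 1.8470, -1.6965].
Sum of squared residuals = 20.7548.

20.7548


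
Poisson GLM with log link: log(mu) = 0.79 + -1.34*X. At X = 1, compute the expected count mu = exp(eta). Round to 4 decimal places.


eta = 0.79 + -1.34 * 1 = -0.5500.
mu = exp(-0.5500) = 0.5769.

0.5769


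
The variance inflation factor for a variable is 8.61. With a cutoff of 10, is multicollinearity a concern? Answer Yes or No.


Compare VIF = 8.61 to the threshold of 10.
8.61 < 10, so the answer is No.

No


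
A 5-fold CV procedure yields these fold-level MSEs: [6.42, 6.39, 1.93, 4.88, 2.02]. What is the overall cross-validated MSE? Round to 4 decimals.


Total MSE across folds = 21.6400.
CV-MSE = 21.6400/5 = 4.3280.

4.3280


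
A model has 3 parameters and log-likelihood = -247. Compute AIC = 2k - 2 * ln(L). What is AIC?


AIC = 2k - 2*loglik = 2(3) - 2(-247).
= 6 + 494 = 500.

500


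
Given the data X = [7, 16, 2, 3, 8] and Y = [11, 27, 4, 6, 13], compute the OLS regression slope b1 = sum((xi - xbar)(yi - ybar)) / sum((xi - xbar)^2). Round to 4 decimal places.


First compute the means: xbar = 7.2000, ybar = 12.2000.
Then S_xx = sum((xi - xbar)^2) = 122.8000.
S_xy = sum((xi - xbar)(yi - ybar)) = 199.8000.
b1 = S_xy / S_xx = 199.8000 / 122.8000 = 1.6270.

1.6270


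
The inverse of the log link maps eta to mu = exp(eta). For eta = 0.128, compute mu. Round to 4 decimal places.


Apply the inverse link:
mu = e^0.128 = 1.1366.

1.1366


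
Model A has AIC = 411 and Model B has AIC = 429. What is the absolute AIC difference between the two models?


|AIC_A - AIC_B| = |411 - 429| = 18.
Model A is preferred (lower AIC).

18


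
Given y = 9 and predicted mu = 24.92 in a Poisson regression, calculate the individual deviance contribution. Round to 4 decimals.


First: ln(9/24.92) = -1.018446.
Then: 9 * -1.018446 = -9.166014.
y - mu = 9 - 24.92 = -15.92.
D = 2(-9.166014 - -15.92) = 13.507972, which rounds to 13.5080.

13.5080


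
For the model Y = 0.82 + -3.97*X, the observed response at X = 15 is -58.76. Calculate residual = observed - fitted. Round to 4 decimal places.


Predicted = 0.82 + -3.97 * 15 = -58.7300.
Residual = -58.76 - -58.7300 = -0.0300.

-0.0300


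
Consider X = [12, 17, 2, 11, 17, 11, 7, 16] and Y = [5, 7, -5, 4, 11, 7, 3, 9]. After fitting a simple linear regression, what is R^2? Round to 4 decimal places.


After computing the OLS fit (b0=-4.8945, b1=0.8619):
SSres = 22.3401, SStot = 164.8750.
R^2 = 1 - 22.3401/164.8750 = 0.8645.

0.8645


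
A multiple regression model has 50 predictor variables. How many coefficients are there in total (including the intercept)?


Each predictor gets one coefficient, plus one intercept.
Total parameters = 50 + 1 = 51.

51


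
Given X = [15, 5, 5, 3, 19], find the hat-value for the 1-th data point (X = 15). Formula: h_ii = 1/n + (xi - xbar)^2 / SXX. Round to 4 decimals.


n = 5, xbar = 9.4000.
SXX = sum((xi - xbar)^2) = 203.2000.
h = 1/5 + (15 - 9.4000)^2 / 203.2000 = 0.3543.

0.3543


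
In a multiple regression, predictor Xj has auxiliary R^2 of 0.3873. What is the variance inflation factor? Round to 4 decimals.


VIF = 1 / (1 - 0.3873).
= 1 / 0.6127 = 1.6321.

1.6321


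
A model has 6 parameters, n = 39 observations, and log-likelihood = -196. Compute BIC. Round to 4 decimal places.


Compute k*ln(n) = 6*ln(39) = 6*3.663562 = 21.981372.
Then -2*loglik = 392.
BIC = 21.981372 + 392 = 413.981372, which rounds to 413.9814.

413.9814


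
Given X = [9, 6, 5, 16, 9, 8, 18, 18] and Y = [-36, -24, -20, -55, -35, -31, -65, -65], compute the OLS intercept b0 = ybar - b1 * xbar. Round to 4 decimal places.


First find the slope: b1 = -3.3286.
Means: xbar = 11.1250, ybar = -41.3750.
b0 = ybar - b1 * xbar = -41.3750 - -3.3286 * 11.1250 = -4.3447.

-4.3447


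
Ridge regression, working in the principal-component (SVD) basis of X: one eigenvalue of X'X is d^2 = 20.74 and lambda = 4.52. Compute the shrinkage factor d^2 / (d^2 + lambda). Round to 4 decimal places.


d^2 + lambda = 20.74 + 4.52 = 25.2600.
Shrinkage factor = 20.74/25.2600 = 0.8211.

0.8211


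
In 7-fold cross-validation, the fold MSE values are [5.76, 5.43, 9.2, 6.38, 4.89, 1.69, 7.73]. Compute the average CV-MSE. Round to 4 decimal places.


Sum of fold MSEs = 41.0800.
Average = 41.0800 / 7 = 5.8686.

5.8686


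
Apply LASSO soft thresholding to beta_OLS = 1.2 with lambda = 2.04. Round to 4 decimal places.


Check: |1.2| = 1.2 vs lambda = 2.04.
Since |beta| <= lambda, the coefficient is set to 0.
Soft-thresholded coefficient = 0.0000.

0.0000


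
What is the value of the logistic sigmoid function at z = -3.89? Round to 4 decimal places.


First, exp(3.8900) = 48.9109.
Then sigma(z) = 1/(1 + 48.9109) = 0.0200.

0.0200


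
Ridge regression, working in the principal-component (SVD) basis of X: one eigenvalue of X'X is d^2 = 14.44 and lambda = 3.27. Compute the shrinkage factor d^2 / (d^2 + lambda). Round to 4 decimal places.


Denominator = d^2 + lambda = 14.44 + 3.27 = 17.7100.
Shrinkage = 14.44 / 17.7100 = 0.8154.

0.8154


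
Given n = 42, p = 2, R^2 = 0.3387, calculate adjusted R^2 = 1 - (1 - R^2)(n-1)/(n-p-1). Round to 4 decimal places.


Adjusted R^2 = 1 - (1 - R^2) * (n-1)/(n-p-1).
(1 - R^2) = 0.6613.
(n-1)/(n-p-1) = 41/39.
(1 - R^2) * (n-1) = 0.6613 * 41 = 27.1133.
Divide by (n-p-1): 27.1133 / 39 = 0.6952.
Adj R^2 = 1 - 0.6952 = 0.3048.

0.3048


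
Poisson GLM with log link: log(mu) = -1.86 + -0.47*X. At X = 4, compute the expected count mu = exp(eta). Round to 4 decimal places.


eta = -1.86 + -0.47 * 4 = -3.7400.
mu = exp(-3.7400) = 0.0238.

0.0238


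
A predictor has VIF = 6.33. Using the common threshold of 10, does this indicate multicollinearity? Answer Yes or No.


The threshold is 10.
VIF = 6.33 is < 10.
Multicollinearity indication: No.

No


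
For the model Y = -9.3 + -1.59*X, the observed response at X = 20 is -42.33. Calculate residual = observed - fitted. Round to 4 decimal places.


Fitted value at X = 20 is yhat = -9.3 + -1.59*20 = -41.1000.
Residual = -42.33 - -41.1000 = -1.2300.

-1.2300


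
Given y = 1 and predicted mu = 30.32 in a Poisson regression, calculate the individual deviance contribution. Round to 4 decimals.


First: ln(1/30.32) = -3.411808.
Then: 1 * -3.411808 = -3.411808.
y - mu = 1 - 30.32 = -29.32.
D = 2(-3.411808 - -29.32) = 51.816384, which rounds to 51.8164.

51.8164


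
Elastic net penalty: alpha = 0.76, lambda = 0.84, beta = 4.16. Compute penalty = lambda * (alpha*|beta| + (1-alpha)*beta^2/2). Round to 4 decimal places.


alpha * |beta| = 0.76 * 4.16 = 3.1616.
(1-alpha) * beta^2/2 = 0.24 * 17.3056/2 = 2.0767.
Total = 0.84 * (3.1616 + 2.0767) = 4.4001.

4.4001
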